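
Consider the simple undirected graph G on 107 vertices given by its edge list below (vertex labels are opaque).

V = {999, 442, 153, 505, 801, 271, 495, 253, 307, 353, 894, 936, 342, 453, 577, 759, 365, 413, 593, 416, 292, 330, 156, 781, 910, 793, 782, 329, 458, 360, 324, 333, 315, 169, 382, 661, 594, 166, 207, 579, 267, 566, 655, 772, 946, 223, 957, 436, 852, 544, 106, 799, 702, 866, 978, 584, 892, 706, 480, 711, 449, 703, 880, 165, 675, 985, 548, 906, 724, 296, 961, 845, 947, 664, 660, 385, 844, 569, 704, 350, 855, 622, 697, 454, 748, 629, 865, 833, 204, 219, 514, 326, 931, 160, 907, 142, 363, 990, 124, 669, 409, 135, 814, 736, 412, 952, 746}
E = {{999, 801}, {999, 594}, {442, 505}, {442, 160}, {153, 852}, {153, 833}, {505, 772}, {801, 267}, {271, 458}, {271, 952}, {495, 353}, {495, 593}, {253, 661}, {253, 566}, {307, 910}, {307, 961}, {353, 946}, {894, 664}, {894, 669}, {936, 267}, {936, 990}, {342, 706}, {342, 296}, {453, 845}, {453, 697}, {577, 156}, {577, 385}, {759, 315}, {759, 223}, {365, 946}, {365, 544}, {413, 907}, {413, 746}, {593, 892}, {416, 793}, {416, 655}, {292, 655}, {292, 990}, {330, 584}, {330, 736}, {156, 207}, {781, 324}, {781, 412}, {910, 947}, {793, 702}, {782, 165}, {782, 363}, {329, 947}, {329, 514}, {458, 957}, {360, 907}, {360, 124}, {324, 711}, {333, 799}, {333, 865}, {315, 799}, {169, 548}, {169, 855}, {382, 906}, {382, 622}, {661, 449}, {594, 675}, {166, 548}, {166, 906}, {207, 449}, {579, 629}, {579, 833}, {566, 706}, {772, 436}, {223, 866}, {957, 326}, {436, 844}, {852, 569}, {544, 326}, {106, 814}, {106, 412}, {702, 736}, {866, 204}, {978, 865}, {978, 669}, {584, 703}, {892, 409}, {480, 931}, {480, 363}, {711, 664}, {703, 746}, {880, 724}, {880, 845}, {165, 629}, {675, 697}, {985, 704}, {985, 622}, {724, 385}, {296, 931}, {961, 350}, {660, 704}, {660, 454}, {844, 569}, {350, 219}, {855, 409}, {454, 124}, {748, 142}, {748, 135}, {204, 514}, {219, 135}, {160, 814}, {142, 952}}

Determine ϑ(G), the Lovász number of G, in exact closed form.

107*cos(pi/107)/(cos(pi/107) + 1)

deg(453) = 2; N(453) = {845, 697}.
N(324) = {781, 711}, |N(324)| = 2.
deg(436) = 2; N(436) = {772, 844}.
Vertex 577 has 2 neighbors: 156, 385.
Regular of degree 2 on 107 vertices: connected 2-regular on 107 ⇒ C_{107}.
A has 54 distinct eigenvalues ≈ [2.0, 1.9966, 1.9862, 1.969, 1.9451, 1.9144, 1.8771, 1.8334, 1.7833, 1.7271, 1.665, 1.5971, 1.5237, 1.445, 1.3614, 1.273, 1.1803, 1.0835, 0.983, 0.8791, 0.7721, 0.6625, 0.5506, 0.4369, 0.3216, 0.2052, 0.0881, -0.0294, -0.1467, -0.2635, -0.3794, -0.494, -0.6069, -0.7176, -0.826, -0.9314, -1.0337, -1.1324, -1.2272, -1.3178, -1.4038, -1.485, -1.561, -1.6317, -1.6968, -1.756, -1.8092, -1.8561, -1.8966, -1.9306, -1.9579, -1.9785, -1.9922, -1.9991].
λ_max=2, λ_min=-2*cos(pi/107); ϑ = −107·λ_min/(λ_max−λ_min) = 107*cos(pi/107)/(cos(pi/107) + 1).
≈ 53.4885 (to 4 d.p.).
Sandwich: α(G)=53 ≤ ϑ(G)=107*cos(pi/107)/(cos(pi/107) + 1) ≤ χ(Ḡ)=54 (both strict).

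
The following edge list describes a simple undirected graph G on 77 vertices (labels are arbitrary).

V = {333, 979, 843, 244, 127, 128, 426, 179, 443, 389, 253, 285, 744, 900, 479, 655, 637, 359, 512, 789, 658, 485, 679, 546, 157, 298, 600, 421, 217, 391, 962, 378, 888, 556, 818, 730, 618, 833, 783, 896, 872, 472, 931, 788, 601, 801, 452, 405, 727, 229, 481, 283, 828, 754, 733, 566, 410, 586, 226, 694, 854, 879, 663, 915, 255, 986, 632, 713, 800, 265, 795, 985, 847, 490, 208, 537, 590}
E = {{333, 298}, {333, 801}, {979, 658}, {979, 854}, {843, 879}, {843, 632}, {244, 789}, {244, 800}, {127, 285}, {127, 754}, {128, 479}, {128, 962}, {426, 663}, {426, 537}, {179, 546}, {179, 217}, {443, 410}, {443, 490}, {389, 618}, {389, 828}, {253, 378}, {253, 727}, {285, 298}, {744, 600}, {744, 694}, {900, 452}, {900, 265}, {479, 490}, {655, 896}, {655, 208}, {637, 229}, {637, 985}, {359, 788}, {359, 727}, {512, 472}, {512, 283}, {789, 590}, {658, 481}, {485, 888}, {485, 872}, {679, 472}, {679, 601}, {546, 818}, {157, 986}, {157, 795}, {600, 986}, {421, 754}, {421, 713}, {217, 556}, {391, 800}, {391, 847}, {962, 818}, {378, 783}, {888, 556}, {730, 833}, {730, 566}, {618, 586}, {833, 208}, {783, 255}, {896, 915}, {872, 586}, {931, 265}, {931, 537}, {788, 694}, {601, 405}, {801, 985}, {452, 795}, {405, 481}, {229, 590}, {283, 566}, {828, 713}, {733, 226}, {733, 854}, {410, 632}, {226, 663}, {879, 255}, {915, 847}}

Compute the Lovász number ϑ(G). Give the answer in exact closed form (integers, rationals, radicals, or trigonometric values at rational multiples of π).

77*cos(pi/77)/(cos(pi/77) + 1)

Vertex 512 has 2 neighbors: 472, 283.
Vertex 931 has 2 neighbors: 265, 537.
Vertex 157 has 2 neighbors: 986, 795.
Vertex 405 has 2 neighbors: 601, 481.
77-vertex 2-regular graph: a single 77-cycle (edge-transitive).
spec(A) ≈ [2.0, 1.9933, 1.9734, 1.9404, 1.8944, 1.8358, 1.765, 1.6825, 1.5888, 1.4845, 1.3703, 1.247, 1.1154, 0.9764, 0.8308, 0.6798, 0.5242, 0.3651, 0.2036, 0.0408, -0.1223, -0.2846, -0.445, -0.6025, -0.7559, -0.9043, -1.0467, -1.1822, -1.3097, -1.4286, -1.5379, -1.637, -1.7252, -1.8019, -1.8667, -1.919, -1.9585, -1.985, -1.9983] (distinct, 4 d.p.).
ϑ = −N·λ_min/(λ_max−λ_min) = −77·(-2*cos(pi/77))/(2−(-2*cos(pi/77))) = 77*cos(pi/77)/(cos(pi/77) + 1).
= 38.483973469… (decimal).
Lovász sandwich 38 ≤ 77*cos(pi/77)/(cos(pi/77) + 1) ≤ 39: both strict.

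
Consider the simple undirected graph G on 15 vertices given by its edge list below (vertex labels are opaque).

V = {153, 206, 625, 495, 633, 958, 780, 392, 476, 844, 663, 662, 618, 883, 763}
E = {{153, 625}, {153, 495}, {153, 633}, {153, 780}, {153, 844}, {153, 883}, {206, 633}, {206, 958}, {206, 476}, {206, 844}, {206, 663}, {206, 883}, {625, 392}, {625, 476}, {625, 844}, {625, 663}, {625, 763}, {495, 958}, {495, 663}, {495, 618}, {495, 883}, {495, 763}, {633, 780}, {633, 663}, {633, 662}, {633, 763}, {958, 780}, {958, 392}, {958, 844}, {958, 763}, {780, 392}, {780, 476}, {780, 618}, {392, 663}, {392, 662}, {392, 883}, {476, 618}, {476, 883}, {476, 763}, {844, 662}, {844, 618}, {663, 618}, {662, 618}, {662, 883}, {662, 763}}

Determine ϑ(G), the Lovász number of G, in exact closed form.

5

Vertex 618 has 6 neighbors: 495, 780, 476, 844, 663, 662.
deg(392) = 6; N(392) = {625, 958, 780, 663, 662, 883}.
N(663) = {206, 625, 495, 633, 392, 618}, |N(663)| = 6.
deg(633) = 6; N(633) = {153, 206, 780, 663, 662, 763}.
15-vertex 6-regular graph: Kneser-type, 2-subsets of [6].
The 3 distinct eigenvalues: [6.0, 1.0, -3.0].
Lovász: ϑ = −15(-3)/(6+-1*(-3)) = 5.
Numerically 5.0000.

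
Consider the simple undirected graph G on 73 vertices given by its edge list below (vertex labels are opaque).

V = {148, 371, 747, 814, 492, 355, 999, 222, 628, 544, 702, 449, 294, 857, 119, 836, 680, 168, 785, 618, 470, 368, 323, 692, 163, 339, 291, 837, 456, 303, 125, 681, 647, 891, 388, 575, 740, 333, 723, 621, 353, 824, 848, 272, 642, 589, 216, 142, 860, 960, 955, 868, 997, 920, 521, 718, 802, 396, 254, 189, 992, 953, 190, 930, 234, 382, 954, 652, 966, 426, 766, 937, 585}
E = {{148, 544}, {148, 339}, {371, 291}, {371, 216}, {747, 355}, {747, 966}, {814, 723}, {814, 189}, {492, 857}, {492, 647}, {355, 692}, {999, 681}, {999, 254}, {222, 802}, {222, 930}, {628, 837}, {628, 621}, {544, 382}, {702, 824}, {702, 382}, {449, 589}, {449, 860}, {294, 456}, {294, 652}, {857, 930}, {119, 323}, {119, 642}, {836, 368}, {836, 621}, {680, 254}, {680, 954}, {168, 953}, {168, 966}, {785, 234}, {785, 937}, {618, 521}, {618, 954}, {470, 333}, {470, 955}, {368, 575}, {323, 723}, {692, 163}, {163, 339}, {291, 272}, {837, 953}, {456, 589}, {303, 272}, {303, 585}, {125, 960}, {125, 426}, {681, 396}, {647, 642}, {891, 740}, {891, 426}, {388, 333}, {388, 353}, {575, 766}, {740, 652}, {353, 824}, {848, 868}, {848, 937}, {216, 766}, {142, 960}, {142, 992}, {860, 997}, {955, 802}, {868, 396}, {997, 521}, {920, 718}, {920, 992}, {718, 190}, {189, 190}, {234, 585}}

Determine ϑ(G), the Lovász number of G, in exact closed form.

73*cos(pi/73)/(cos(pi/73) + 1)

deg(371) = 2; N(371) = {291, 216}.
Vertex 785 has 2 neighbors: 234, 937.
deg(766) = 2; N(766) = {575, 216}.
deg(222) = 2; N(222) = {802, 930}.
Regular of degree 2 on 73 vertices: a single 73-cycle (edge-transitive).
The 37 distinct eigenvalues: [2.0, 1.9926, 1.9704, 1.9337, 1.8826, 1.8176, 1.7392, 1.6478, 1.5443, 1.4293, 1.3038, 1.1686, 1.0247, 0.8733, 0.7154, 0.5522, 0.3849, 0.2148, 0.043, -0.129, -0.3001, -0.469, -0.6344, -0.7951, -0.9499, -1.0977, -1.2373, -1.3678, -1.4882, -1.5976, -1.6951, -1.7801, -1.8518, -1.9099, -1.9539, -1.9834, -1.9981].
With N=73: ϑ(G) = 73·(-(-1)*2*cos(pi/73))/(2−(-2*cos(pi/73))) = 73*cos(pi/73)/(cos(pi/73) + 1).
Numerically 36.483094774.
Check 36 ≤ 73*cos(pi/73)/(cos(pi/73) + 1) ≤ 37: both strict.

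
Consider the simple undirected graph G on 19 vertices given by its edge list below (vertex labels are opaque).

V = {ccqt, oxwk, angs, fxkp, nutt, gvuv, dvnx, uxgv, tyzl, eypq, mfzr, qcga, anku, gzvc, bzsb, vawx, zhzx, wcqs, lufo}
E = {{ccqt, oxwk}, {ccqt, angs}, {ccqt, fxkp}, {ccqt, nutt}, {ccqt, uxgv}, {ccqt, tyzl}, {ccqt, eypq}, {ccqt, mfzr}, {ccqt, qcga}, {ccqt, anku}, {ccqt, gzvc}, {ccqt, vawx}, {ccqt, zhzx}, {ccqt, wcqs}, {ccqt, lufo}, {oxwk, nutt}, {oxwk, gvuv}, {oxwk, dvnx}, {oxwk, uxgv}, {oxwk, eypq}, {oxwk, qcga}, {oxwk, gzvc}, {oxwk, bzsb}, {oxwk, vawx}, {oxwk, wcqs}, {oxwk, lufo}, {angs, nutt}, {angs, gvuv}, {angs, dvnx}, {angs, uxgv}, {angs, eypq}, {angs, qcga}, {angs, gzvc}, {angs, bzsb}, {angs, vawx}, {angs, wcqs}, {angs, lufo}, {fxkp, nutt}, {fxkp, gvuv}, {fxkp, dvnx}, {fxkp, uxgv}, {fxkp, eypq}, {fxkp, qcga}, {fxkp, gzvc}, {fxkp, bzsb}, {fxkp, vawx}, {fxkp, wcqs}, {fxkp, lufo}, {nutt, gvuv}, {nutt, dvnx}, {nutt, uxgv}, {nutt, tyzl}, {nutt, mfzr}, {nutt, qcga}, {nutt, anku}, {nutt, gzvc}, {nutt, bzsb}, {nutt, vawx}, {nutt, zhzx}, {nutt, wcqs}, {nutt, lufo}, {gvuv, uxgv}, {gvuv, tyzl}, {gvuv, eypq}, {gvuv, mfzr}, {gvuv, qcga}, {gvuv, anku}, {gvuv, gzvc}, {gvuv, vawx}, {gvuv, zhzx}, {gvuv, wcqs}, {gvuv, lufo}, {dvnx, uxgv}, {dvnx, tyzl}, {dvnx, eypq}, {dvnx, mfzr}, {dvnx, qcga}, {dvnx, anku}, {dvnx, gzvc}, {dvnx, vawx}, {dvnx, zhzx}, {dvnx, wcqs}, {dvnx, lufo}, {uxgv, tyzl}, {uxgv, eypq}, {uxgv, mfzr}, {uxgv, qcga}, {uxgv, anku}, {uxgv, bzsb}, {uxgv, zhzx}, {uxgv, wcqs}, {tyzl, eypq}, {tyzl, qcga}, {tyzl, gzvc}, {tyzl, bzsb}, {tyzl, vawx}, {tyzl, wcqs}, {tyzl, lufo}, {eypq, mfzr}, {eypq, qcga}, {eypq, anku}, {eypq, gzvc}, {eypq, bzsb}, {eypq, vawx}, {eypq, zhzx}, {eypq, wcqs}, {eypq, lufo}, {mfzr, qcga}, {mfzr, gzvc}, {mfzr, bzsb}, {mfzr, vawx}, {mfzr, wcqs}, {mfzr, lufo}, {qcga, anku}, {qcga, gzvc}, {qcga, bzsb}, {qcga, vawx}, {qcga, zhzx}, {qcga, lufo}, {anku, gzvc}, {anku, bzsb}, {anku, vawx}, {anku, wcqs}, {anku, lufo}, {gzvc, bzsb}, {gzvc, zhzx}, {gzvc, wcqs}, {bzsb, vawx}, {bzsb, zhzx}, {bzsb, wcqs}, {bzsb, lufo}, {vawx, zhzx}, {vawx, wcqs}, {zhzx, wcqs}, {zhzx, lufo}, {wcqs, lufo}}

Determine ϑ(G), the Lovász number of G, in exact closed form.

7

deg(anku) = 12; N(anku) = {ccqt, nutt, gvuv, dvnx, uxgv, eypq, qcga, gzvc, bzsb, vawx, wcqs, lufo}.
deg(lufo) = 15; N(lufo) = {ccqt, oxwk, angs, fxkp, nutt, gvuv, dvnx, tyzl, eypq, mfzr, qcga, anku, bzsb, zhzx, wcqs}.
deg(zhzx) = 12; N(zhzx) = {ccqt, nutt, gvuv, dvnx, uxgv, eypq, qcga, gzvc, bzsb, vawx, wcqs, lufo}.
N(oxwk) = {ccqt, nutt, gvuv, dvnx, uxgv, eypq, qcga, gzvc, bzsb, vawx, wcqs, lufo}, |N(oxwk)| = 12.
Complete multipartite on [7, 4, 4, 2, 2]: sandwich collapses at ϑ=7.
Numerically 7.00000.
α=7, χ(Ḡ)=7; ϑ=7 lies between (collapsed).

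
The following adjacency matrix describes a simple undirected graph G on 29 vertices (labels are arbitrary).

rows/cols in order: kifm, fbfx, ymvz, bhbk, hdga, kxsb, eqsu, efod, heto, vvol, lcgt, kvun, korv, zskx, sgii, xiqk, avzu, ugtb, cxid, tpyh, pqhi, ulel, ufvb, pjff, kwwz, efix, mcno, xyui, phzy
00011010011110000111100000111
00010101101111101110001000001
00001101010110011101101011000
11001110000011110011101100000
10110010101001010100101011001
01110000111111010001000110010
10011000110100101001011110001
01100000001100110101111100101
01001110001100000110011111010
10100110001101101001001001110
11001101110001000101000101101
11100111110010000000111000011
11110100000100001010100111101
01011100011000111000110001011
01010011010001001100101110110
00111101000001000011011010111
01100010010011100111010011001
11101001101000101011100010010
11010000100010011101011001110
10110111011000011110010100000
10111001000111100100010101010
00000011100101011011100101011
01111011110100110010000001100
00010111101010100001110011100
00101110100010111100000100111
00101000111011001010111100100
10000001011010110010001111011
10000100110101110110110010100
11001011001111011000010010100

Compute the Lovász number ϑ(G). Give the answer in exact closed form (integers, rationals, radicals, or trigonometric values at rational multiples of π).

N(heto) = {fbfx, hdga, kxsb, eqsu, lcgt, kvun, ugtb, cxid, ulel, ufvb, pjff, kwwz, efix, xyui}, |N(heto)| = 14.
N(pjff) = {bhbk, kxsb, eqsu, efod, heto, lcgt, korv, sgii, tpyh, pqhi, ulel, kwwz, efix, mcno}, |N(pjff)| = 14.
deg(zskx) = 14; N(zskx) = {fbfx, bhbk, hdga, kxsb, vvol, lcgt, sgii, xiqk, avzu, pqhi, ulel, efix, xyui, phzy}.
N(xyui) = {kifm, kxsb, heto, vvol, kvun, zskx, sgii, xiqk, ugtb, cxid, pqhi, ulel, kwwz, mcno}, |N(xyui)| = 14.
Every vertex has degree 14 (N=29); strongly regular (29,14,6,7).
spec(A) ≈ [14.0, 2.19258, -3.19258] (distinct, 5 d.p.).
λ_max=14, λ_min=-sqrt(29)/2 - 1/2; ϑ = −29·λ_min/(λ_max−λ_min) = sqrt(29).
= 5.38516481… (decimal).

sqrt(29)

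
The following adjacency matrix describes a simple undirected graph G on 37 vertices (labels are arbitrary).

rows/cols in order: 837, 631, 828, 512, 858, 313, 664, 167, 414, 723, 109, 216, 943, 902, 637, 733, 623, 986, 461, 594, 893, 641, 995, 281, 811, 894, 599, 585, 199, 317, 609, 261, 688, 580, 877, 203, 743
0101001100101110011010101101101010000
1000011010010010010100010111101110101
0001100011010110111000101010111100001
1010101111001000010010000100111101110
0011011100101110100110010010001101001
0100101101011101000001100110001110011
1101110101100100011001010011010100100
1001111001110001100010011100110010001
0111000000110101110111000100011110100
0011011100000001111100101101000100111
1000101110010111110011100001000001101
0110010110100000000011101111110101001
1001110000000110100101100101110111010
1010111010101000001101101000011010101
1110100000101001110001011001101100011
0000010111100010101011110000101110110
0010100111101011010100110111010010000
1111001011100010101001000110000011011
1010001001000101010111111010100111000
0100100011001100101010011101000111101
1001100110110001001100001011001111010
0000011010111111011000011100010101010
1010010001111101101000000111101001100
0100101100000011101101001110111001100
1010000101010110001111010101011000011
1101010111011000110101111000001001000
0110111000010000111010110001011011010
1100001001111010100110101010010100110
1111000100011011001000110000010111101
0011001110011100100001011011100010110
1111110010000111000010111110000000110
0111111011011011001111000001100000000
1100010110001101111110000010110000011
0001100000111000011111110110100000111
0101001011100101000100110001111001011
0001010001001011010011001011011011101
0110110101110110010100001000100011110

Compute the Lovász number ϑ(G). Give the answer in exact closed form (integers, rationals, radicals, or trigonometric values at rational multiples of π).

Vertex 837 has 18 neighbors: 631, 512, 664, 167, 109, 943, 902, 637, 986, 461, 893, 995, 811, 894, 585, 199, 609, 688.
N(609) = {837, 631, 828, 512, 858, 313, 414, 902, 637, 733, 893, 995, 281, 811, 894, 599, 877, 203}, |N(609)| = 18.
Vertex 512 has 18 neighbors: 837, 828, 858, 664, 167, 414, 723, 943, 986, 893, 894, 199, 317, 609, 261, 580, 877, 203.
deg(641) = 18; N(641) = {313, 664, 414, 109, 216, 943, 902, 637, 733, 986, 461, 281, 811, 894, 317, 261, 580, 203}.
G on 37 vertices is 18-regular; strongly regular (37,18,8,9).
spec(A) ≈ [18.0, 2.541, -3.541] (distinct, 3 d.p.).
ϑ = −N·λ_min/(λ_max−λ_min) = −37·(-sqrt(37)/2 - 1/2)/(18−(-sqrt(37)/2 - 1/2)) = sqrt(37).
ϑ(G) ≈ 6.08276.

sqrt(37)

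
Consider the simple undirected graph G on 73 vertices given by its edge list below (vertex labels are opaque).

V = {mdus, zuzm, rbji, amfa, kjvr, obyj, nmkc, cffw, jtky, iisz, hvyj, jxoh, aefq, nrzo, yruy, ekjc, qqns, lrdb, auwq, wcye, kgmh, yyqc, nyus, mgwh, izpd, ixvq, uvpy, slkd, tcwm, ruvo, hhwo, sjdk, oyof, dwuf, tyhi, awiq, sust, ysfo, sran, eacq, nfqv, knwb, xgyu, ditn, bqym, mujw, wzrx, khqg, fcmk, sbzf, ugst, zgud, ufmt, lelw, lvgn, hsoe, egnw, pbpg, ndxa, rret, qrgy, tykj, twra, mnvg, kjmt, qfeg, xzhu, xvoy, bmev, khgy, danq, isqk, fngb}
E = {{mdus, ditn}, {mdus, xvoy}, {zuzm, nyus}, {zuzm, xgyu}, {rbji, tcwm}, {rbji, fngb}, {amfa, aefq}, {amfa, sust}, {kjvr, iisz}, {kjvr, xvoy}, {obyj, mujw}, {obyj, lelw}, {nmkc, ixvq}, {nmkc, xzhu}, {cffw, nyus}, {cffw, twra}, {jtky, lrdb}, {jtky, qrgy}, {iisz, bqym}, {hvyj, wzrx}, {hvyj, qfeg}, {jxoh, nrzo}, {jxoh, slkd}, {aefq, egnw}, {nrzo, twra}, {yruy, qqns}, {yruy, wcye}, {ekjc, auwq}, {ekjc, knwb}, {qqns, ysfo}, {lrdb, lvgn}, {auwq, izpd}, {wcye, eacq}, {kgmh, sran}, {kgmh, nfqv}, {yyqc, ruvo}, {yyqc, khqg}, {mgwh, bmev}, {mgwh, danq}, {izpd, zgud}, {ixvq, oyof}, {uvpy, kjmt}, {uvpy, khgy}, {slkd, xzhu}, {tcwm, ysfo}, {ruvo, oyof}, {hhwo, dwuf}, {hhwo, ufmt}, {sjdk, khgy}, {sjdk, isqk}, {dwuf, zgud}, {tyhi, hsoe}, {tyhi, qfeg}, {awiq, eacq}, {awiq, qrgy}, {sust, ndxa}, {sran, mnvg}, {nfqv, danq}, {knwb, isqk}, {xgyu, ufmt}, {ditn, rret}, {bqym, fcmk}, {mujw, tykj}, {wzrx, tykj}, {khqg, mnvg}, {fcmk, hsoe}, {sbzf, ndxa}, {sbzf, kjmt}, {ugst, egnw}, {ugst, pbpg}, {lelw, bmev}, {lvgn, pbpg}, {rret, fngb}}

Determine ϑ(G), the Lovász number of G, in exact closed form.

73*cos(pi/73)/(cos(pi/73) + 1)

Vertex wzrx has 2 neighbors: hvyj, tykj.
Vertex nyus has 2 neighbors: zuzm, cffw.
deg(izpd) = 2; N(izpd) = {auwq, zgud}.
deg(rbji) = 2; N(rbji) = {tcwm, fngb}.
deg(v) = 2 for all v (|V|=73); connected 2-regular on 73 ⇒ C_{73}.
The 37 distinct eigenvalues: [2.0, 1.993, 1.97, 1.934, 1.883, 1.818, 1.739, 1.648, 1.544, 1.429, 1.304, 1.169, 1.025, 0.873, 0.715, 0.552, 0.385, 0.215, 0.043, -0.129, -0.3, -0.469, -0.634, -0.795, -0.95, -1.098, -1.237, -1.368, -1.488, -1.598, -1.695, -1.78, -1.852, -1.91, -1.954, -1.983, -1.998].
ϑ = −N·λ_min/(λ_max−λ_min) = −73·(-2*cos(pi/73))/(2−(-2*cos(pi/73))) = 73*cos(pi/73)/(cos(pi/73) + 1).
≈ 36.4830948 (to 7 d.p.).
36 ≤ 73*cos(pi/73)/(cos(pi/73) + 1) ≤ 37: both strict.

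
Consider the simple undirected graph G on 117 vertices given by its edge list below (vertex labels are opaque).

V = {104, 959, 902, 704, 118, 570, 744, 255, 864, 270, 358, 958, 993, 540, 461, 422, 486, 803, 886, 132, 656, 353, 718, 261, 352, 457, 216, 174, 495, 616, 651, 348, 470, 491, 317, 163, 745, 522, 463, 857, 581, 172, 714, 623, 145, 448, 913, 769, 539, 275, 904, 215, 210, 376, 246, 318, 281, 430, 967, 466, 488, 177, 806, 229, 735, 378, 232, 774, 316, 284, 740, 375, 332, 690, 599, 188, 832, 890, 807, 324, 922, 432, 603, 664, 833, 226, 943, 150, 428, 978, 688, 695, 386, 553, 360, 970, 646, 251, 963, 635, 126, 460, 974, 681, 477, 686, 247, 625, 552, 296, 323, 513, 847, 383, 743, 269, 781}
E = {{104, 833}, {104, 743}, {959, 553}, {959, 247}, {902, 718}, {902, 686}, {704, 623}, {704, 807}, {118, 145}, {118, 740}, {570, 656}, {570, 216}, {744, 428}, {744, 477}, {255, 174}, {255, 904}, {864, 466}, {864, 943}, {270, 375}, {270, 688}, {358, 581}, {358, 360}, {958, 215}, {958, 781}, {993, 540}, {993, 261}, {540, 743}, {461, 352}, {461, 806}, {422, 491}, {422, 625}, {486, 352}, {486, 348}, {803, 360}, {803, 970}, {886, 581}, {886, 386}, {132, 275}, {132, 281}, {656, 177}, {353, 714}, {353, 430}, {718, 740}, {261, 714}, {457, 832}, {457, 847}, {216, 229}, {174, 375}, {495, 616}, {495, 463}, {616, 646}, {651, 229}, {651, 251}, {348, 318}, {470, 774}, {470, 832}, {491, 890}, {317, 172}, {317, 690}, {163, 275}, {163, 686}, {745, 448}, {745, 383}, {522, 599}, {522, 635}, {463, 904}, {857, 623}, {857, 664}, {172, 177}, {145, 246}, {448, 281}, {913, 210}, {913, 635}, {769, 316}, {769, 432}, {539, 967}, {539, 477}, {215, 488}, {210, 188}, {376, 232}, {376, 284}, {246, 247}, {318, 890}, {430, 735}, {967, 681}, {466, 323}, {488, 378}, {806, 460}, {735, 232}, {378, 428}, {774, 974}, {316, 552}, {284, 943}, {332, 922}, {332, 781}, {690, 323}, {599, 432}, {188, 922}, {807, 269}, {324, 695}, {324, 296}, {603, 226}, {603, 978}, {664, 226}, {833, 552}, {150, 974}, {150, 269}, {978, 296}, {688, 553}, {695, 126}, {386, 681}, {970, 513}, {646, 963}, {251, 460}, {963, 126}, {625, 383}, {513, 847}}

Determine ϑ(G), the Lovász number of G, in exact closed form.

117*cos(pi/117)/(cos(pi/117) + 1)

Vertex 774 has 2 neighbors: 470, 974.
N(832) = {457, 470}, |N(832)| = 2.
Vertex 970 has 2 neighbors: 803, 513.
Vertex 603 has 2 neighbors: 226, 978.
117-vertex 2-regular graph: a single 117-cycle (edge-transitive).
The 59 distinct eigenvalues: [2.0, 1.9971, 1.9885, 1.9741, 1.954, 1.9283, 1.8971, 1.8603, 1.8182, 1.7709, 1.7185, 1.6611, 1.5989, 1.5321, 1.4609, 1.3854, 1.306, 1.2228, 1.1361, 1.0461, 0.9531, 0.8574, 0.7592, 0.6587, 0.5564, 0.4525, 0.3473, 0.2411, 0.1342, 0.0269, -0.0805, -0.1877, -0.2943, -0.4001, -0.5047, -0.6078, -0.7092, -0.8086, -0.9056, -1.0, -1.0915, -1.1799, -1.2649, -1.3462, -1.4237, -1.497, -1.5661, -1.6306, -1.6904, -1.7453, -1.7952, -1.84, -1.8794, -1.9134, -1.9419, -1.9648, -1.982, -1.9935, -1.9993].
λ_max=2, λ_min=-2*cos(pi/117); ϑ = −117·λ_min/(λ_max−λ_min) = 117*cos(pi/117)/(cos(pi/117) + 1).
≈ 58.489454 (to 6 d.p.).
α=58, χ(Ḡ)=59; ϑ=117*cos(pi/117)/(cos(pi/117) + 1) lies between (both strict).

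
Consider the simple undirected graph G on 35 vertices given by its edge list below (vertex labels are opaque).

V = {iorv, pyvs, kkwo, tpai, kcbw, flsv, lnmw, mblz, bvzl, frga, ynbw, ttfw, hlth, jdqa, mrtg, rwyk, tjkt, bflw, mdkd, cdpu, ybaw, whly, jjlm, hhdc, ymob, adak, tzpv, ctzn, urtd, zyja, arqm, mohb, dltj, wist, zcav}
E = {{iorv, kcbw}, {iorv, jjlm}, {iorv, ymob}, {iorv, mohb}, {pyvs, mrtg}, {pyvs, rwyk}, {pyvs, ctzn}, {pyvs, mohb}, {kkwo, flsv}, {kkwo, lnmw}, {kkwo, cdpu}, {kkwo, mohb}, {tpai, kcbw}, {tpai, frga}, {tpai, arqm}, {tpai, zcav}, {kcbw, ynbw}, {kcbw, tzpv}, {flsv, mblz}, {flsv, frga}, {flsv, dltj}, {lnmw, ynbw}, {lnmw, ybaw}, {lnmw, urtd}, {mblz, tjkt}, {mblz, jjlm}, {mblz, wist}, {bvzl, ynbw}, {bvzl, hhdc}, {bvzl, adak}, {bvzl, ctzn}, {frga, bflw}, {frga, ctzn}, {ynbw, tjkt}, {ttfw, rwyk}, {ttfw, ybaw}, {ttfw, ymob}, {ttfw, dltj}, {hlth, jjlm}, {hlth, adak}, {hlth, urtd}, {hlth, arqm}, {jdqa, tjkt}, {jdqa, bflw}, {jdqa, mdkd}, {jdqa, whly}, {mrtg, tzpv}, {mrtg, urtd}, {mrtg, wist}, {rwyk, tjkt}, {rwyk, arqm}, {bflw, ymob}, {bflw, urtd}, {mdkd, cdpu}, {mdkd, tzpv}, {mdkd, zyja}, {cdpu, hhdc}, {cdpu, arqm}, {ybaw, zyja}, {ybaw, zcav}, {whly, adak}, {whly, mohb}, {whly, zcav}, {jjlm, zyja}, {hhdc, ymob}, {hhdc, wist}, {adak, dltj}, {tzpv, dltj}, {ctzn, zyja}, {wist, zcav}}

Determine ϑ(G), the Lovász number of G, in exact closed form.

N(pyvs) = {mrtg, rwyk, ctzn, mohb}, |N(pyvs)| = 4.
Vertex mblz has 4 neighbors: flsv, tjkt, jjlm, wist.
Vertex tpai has 4 neighbors: kcbw, frga, arqm, zcav.
N(lnmw) = {kkwo, ynbw, ybaw, urtd}, |N(lnmw)| = 4.
Every vertex has degree 4 (N=35); Kneser K(7,3) on C(7,3)=35 vertices.
The 4 distinct eigenvalues: [4.0, 2.0, -1.0, -3.0].
ϑ = −N·λ_min/(λ_max−λ_min) = −35·(-3)/(4−(-3)) = 15.
= 15.0000000… (decimal).

15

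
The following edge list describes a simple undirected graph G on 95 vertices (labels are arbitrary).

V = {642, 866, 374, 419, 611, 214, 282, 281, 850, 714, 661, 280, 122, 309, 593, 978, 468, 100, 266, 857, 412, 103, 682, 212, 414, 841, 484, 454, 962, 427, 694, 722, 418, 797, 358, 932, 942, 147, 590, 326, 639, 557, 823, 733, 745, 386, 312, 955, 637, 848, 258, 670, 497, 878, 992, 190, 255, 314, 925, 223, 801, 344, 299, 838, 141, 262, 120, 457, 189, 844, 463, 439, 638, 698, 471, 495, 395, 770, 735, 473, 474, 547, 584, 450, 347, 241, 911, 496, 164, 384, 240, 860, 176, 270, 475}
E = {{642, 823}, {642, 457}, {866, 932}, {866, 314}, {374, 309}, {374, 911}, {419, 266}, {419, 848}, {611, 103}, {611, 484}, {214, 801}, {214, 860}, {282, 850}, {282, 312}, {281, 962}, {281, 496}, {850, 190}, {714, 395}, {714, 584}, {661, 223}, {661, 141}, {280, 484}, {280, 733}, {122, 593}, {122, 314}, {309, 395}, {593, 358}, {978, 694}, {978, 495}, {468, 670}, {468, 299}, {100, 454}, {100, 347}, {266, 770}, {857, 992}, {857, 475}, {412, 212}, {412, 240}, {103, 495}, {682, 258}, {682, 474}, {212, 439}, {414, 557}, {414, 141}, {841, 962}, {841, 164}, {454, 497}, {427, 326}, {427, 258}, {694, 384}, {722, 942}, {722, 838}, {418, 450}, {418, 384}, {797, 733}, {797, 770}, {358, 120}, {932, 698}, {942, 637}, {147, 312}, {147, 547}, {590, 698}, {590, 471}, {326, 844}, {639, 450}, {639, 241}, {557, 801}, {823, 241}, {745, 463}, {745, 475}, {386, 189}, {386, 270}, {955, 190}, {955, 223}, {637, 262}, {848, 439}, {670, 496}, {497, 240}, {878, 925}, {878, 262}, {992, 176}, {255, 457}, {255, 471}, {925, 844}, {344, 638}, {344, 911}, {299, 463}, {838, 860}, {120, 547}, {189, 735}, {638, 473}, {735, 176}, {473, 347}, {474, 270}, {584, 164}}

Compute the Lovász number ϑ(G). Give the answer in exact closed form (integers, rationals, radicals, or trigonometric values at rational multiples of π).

95*cos(pi/95)/(cos(pi/95) + 1)

Vertex 848 has 2 neighbors: 419, 439.
deg(309) = 2; N(309) = {374, 395}.
Vertex 103 has 2 neighbors: 611, 495.
N(495) = {978, 103}, |N(495)| = 2.
2-regular, N=95; connected 2-regular on 95 ⇒ C_{95}.
spec(A) ≈ [2.0, 1.9956, 1.9825, 1.9608, 1.9304, 1.8916, 1.8446, 1.7895, 1.7265, 1.656, 1.5783, 1.4936, 1.4025, 1.3052, 1.2022, 1.0939, 0.9808, 0.8635, 0.7424, 0.618, 0.491, 0.3618, 0.231, 0.0992, -0.0331, -0.1652, -0.2965, -0.4266, -0.5548, -0.6806, -0.8034, -0.9227, -1.0379, -1.1487, -1.2544, -1.3546, -1.4489, -1.5368, -1.618, -1.6922, -1.7589, -1.818, -1.8691, -1.9121, -1.9467, -1.9727, -1.9902, -1.9989] (distinct, 4 d.p.).
λ_max=2, λ_min=-2*cos(pi/95); ϑ = −95·λ_min/(λ_max−λ_min) = 95*cos(pi/95)/(cos(pi/95) + 1).
Numerically 47.4870.
47 ≤ 95*cos(pi/95)/(cos(pi/95) + 1) ≤ 48: both strict.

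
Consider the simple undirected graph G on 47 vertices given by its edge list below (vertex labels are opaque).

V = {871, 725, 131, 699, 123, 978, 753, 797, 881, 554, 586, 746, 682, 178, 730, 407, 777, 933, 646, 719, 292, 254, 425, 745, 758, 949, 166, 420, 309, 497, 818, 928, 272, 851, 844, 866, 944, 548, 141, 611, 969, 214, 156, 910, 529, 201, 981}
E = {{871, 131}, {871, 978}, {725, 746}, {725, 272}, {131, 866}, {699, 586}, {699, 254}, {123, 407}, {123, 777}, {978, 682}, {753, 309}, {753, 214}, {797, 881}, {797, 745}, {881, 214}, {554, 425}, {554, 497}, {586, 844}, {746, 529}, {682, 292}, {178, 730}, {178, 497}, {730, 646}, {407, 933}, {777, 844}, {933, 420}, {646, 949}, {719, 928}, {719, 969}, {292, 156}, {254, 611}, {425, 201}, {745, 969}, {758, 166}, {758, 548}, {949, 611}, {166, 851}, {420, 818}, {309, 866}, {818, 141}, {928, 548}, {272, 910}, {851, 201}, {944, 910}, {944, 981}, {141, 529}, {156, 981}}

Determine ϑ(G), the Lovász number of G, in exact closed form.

deg(131) = 2; N(131) = {871, 866}.
Vertex 201 has 2 neighbors: 425, 851.
deg(866) = 2; N(866) = {131, 309}.
deg(699) = 2; N(699) = {586, 254}.
47-vertex 2-regular graph: a single 47-cycle (edge-transitive).
A has 24 distinct eigenvalues ≈ [2.0, 1.982, 1.929, 1.841, 1.721, 1.57, 1.39, 1.186, 0.961, 0.719, 0.464, 0.2, -0.067, -0.333, -0.593, -0.842, -1.076, -1.291, -1.483, -1.649, -1.785, -1.889, -1.96, -1.996].
−47·(-2*cos(pi/47)) / ((2)−(-2*cos(pi/47))) = 47*cos(pi/47)/(cos(pi/47) + 1) = ϑ(G).
≈ 23.47373149 (to 8 d.p.).
Sandwich: α(G)=23 ≤ ϑ(G)=47*cos(pi/47)/(cos(pi/47) + 1) ≤ χ(Ḡ)=24 (both strict).

47*cos(pi/47)/(cos(pi/47) + 1)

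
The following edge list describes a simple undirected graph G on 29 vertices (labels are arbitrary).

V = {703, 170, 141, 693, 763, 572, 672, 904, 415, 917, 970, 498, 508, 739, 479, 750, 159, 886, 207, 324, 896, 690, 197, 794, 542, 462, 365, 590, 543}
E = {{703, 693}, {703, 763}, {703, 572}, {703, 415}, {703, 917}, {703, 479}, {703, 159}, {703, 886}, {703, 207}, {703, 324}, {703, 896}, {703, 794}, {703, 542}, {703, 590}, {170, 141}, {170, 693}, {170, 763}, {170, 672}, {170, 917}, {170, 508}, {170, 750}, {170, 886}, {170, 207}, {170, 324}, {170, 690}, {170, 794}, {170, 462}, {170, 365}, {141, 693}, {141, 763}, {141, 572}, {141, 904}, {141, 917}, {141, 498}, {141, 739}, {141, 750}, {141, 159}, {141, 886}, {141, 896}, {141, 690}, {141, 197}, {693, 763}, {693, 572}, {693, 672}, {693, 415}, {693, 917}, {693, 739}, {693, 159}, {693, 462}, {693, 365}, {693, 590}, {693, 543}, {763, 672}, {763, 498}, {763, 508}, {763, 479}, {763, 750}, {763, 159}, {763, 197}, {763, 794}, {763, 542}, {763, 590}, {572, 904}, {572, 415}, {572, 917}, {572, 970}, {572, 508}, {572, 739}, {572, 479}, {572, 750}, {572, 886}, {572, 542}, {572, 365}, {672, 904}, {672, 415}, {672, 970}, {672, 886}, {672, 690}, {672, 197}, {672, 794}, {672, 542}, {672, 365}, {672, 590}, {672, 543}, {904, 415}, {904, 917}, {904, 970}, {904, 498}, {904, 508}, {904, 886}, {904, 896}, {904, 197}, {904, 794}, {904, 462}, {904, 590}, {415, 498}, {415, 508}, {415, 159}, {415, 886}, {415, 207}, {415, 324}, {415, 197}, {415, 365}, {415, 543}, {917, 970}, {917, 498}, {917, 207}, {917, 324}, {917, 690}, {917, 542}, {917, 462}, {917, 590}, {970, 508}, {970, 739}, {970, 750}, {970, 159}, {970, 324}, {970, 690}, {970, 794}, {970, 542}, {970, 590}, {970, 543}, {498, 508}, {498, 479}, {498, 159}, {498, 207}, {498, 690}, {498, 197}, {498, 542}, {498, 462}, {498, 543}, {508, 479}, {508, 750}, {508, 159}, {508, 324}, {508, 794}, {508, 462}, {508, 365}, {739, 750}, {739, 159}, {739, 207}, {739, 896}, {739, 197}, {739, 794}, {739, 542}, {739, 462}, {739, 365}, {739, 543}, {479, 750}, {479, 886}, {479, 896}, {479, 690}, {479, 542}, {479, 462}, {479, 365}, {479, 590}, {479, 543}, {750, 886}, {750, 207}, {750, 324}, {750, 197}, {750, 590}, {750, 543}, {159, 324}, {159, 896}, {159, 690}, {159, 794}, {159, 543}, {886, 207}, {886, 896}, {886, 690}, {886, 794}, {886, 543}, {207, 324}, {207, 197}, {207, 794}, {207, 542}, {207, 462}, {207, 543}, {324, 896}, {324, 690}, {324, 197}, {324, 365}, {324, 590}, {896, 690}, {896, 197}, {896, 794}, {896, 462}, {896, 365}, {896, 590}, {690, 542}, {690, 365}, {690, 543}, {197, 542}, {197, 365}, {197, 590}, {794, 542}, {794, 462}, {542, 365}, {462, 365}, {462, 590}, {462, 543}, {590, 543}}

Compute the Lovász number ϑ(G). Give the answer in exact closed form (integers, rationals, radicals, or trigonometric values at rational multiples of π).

sqrt(29)

deg(542) = 14; N(542) = {703, 763, 572, 672, 917, 970, 498, 739, 479, 207, 690, 197, 794, 365}.
Vertex 197 has 14 neighbors: 141, 763, 672, 904, 415, 498, 739, 750, 207, 324, 896, 542, 365, 590.
deg(462) = 14; N(462) = {170, 693, 904, 917, 498, 508, 739, 479, 207, 896, 794, 365, 590, 543}.
N(672) = {170, 693, 763, 904, 415, 970, 886, 690, 197, 794, 542, 365, 590, 543}, |N(672)| = 14.
Every vertex has degree 14 (N=29); SR(29,14,6,7) — a Paley graph.
spec(A) ≈ [14.0, 2.19258, -3.19258] (distinct, 5 d.p.).
−29·(-sqrt(29)/2 - 1/2) / ((14)−(-sqrt(29)/2 - 1/2)) = sqrt(29) = ϑ(G).
≈ 5.38516 (to 5 d.p.).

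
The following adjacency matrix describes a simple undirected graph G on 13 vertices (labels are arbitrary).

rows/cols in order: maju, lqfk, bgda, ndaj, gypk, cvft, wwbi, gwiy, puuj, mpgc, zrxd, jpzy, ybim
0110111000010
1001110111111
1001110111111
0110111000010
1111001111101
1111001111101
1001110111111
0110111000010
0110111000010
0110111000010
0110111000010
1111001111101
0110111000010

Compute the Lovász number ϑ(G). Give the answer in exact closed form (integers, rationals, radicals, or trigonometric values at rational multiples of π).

7

Vertex cvft has 10 neighbors: maju, lqfk, bgda, ndaj, wwbi, gwiy, puuj, mpgc, zrxd, ybim.
deg(mpgc) = 6; N(mpgc) = {lqfk, bgda, gypk, cvft, wwbi, jpzy}.
N(bgda) = {maju, ndaj, gypk, cvft, gwiy, puuj, mpgc, zrxd, jpzy, ybim}, |N(bgda)| = 10.
deg(ybim) = 6; N(ybim) = {lqfk, bgda, gypk, cvft, wwbi, jpzy}.
G = K_{7,3,3}: α = 7 = χ(Ḡ), so ϑ = 7.
≈ 7.0000000 (to 7 d.p.).
Sandwich: α(G)=7 ≤ ϑ(G)=7 ≤ χ(Ḡ)=7 (collapsed).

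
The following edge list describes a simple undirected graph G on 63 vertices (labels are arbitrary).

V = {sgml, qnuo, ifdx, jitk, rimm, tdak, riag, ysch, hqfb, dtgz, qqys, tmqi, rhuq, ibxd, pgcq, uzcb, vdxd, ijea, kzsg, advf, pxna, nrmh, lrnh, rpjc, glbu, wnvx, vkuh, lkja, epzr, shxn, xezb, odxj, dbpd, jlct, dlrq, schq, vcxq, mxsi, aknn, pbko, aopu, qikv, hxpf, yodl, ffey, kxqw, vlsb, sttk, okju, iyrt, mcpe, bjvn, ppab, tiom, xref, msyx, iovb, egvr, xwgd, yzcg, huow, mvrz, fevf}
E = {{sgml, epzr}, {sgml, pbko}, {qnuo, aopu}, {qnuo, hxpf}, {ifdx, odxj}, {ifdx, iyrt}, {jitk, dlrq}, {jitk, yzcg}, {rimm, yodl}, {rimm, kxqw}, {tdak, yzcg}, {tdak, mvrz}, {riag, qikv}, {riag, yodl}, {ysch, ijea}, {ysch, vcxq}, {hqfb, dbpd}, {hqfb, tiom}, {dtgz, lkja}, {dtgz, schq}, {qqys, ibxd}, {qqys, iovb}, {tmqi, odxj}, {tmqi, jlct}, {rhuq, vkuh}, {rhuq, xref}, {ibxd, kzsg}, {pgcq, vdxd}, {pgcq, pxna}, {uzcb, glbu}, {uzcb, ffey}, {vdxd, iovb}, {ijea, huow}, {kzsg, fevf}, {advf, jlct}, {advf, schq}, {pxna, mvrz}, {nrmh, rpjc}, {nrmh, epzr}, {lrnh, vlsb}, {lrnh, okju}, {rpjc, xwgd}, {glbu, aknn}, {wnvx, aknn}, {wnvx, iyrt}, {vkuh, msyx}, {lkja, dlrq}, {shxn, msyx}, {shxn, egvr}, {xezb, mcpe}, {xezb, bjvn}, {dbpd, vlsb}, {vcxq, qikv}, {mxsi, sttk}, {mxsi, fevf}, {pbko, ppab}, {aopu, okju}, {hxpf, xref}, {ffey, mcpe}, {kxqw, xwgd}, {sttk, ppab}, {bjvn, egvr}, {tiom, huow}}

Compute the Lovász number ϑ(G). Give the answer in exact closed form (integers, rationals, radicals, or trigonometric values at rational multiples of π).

63*cos(pi/63)/(cos(pi/63) + 1)

N(dbpd) = {hqfb, vlsb}, |N(dbpd)| = 2.
N(nrmh) = {rpjc, epzr}, |N(nrmh)| = 2.
deg(lrnh) = 2; N(lrnh) = {vlsb, okju}.
Vertex epzr has 2 neighbors: sgml, nrmh.
Regular of degree 2 on 63 vertices: a single 63-cycle (edge-transitive).
The 32 distinct eigenvalues: [2.0, 1.9901, 1.9603, 1.9111, 1.843, 1.7564, 1.6525, 1.5321, 1.3965, 1.247, 1.0851, 0.9124, 0.7307, 0.5417, 0.3473, 0.1495, -0.0499, -0.2487, -0.445, -0.637, -0.8226, -1.0, -1.1675, -1.3234, -1.4661, -1.5943, -1.7066, -1.8019, -1.8794, -1.9382, -1.9777, -1.9975].
Lovász: ϑ = −63(-2*cos(pi/63))/(2+-(-1)*2*cos(pi/63)) = 63*cos(pi/63)/(cos(pi/63) + 1).
= 31.4804… (decimal).
Sandwich: α(G)=31 ≤ ϑ(G)=63*cos(pi/63)/(cos(pi/63) + 1) ≤ χ(Ḡ)=32 (both strict).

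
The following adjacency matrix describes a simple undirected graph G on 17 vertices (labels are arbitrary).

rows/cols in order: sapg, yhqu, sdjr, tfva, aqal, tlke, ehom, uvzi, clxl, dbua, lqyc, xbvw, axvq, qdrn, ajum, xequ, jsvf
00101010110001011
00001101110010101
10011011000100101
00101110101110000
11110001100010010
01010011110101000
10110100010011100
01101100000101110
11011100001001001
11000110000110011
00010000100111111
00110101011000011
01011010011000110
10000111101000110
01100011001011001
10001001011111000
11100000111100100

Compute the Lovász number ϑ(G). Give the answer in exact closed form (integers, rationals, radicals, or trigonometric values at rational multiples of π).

deg(uvzi) = 8; N(uvzi) = {yhqu, sdjr, aqal, tlke, xbvw, qdrn, ajum, xequ}.
Vertex lqyc has 8 neighbors: tfva, clxl, xbvw, axvq, qdrn, ajum, xequ, jsvf.
deg(ehom) = 8; N(ehom) = {sapg, sdjr, tfva, tlke, dbua, axvq, qdrn, ajum}.
deg(qdrn) = 8; N(qdrn) = {sapg, tlke, ehom, uvzi, clxl, lqyc, ajum, xequ}.
deg(v) = 8 for all v (|V|=17); SR(17,8,3,4) — a Paley graph.
Distinct eigenvalues (to 3 d.p.): [8.0, 1.562, -2.562].
Lovász (edge-transitive): ϑ = −17·(-sqrt(17)/2 - 1/2)/((8)−(-sqrt(17)/2 - 1/2)) = sqrt(17).
≈ 4.1231 (to 4 d.p.).

sqrt(17)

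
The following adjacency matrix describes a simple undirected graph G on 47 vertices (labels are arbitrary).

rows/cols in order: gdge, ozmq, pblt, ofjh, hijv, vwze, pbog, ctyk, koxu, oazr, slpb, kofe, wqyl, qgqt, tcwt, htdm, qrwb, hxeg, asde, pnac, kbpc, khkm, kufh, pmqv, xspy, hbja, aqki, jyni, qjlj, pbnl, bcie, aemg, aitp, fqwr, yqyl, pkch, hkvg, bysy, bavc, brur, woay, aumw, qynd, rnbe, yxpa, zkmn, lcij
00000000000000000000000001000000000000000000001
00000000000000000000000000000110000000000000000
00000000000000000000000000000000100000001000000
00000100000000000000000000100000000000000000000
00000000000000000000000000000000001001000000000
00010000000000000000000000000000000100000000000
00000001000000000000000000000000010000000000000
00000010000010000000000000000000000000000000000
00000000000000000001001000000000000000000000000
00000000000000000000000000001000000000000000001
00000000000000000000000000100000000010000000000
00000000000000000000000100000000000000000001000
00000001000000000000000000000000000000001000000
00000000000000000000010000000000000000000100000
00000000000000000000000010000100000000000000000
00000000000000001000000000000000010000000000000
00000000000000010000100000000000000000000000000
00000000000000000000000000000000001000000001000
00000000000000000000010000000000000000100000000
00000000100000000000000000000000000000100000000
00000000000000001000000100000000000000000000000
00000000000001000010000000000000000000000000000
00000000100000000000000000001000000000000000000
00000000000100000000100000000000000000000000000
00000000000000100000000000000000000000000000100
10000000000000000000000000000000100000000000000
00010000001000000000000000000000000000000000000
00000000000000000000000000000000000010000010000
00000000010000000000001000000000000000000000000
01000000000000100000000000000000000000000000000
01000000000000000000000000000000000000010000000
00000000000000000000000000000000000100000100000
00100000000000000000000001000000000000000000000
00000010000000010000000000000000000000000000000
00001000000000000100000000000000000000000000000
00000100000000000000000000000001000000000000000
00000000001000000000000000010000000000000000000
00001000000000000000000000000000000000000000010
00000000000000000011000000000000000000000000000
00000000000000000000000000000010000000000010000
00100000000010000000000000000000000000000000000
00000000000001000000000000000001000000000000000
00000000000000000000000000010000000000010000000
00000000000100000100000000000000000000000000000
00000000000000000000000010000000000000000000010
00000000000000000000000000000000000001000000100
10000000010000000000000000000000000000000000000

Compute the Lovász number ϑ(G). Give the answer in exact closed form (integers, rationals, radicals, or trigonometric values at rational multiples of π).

N(vwze) = {ofjh, pkch}, |N(vwze)| = 2.
N(aumw) = {qgqt, aemg}, |N(aumw)| = 2.
Vertex slpb has 2 neighbors: aqki, hkvg.
deg(kufh) = 2; N(kufh) = {koxu, qjlj}.
47-vertex 2-regular graph: connected 2-regular on 47 ⇒ C_{47}.
A has 24 distinct eigenvalues ≈ [2.0, 1.982155, 1.928938, 1.8413, 1.720803, 1.569599, 1.390385, 1.186359, 0.961164, 0.718816, 0.46364, 0.200191, -0.06683, -0.332659, -0.592551, -0.84187, -1.076165, -1.291256, -1.483304, -1.648883, -1.785038, -1.889338, -1.959923, -1.995534].
λ_max=2, λ_min=-2*cos(pi/47); ϑ = −47·λ_min/(λ_max−λ_min) = 47*cos(pi/47)/(cos(pi/47) + 1).
ϑ(G) ≈ 23.47373.
α=23, χ(Ḡ)=24; ϑ=47*cos(pi/47)/(cos(pi/47) + 1) lies between (both strict).

47*cos(pi/47)/(cos(pi/47) + 1)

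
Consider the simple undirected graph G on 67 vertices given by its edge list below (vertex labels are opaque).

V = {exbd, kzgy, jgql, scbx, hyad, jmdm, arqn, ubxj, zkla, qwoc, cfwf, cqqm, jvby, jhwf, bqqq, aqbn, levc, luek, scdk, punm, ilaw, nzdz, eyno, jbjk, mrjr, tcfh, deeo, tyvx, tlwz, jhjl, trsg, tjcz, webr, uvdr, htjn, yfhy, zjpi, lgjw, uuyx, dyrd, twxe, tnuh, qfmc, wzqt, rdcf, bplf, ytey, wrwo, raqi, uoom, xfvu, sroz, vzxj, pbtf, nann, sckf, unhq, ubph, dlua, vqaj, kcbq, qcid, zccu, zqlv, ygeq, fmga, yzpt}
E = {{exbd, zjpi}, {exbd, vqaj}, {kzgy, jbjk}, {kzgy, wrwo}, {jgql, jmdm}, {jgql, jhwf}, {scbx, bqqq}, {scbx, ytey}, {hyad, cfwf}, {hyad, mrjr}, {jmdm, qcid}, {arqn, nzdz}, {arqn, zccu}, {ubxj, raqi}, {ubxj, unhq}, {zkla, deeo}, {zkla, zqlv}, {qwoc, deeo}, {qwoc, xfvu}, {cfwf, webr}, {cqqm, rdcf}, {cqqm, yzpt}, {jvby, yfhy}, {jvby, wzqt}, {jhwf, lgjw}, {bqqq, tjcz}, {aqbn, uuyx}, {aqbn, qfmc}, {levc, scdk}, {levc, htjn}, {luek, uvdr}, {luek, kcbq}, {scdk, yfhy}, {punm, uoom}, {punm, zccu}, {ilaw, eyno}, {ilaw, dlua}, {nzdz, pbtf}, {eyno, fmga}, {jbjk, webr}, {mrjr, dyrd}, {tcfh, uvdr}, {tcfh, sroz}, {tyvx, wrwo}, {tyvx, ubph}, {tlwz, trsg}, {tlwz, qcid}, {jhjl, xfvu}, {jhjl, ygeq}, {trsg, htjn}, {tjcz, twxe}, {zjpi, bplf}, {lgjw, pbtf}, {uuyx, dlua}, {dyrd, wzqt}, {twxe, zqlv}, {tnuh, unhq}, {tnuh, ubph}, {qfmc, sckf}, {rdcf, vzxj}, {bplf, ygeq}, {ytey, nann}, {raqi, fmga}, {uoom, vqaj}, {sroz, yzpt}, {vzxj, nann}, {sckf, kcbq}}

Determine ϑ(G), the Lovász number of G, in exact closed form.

deg(sroz) = 2; N(sroz) = {tcfh, yzpt}.
N(trsg) = {tlwz, htjn}, |N(trsg)| = 2.
Vertex xfvu has 2 neighbors: qwoc, jhjl.
N(raqi) = {ubxj, fmga}, |N(raqi)| = 2.
G on 67 vertices is 2-regular; connected 2-regular on 67 ⇒ C_{67}.
The 34 distinct eigenvalues: [2.0, 1.9912, 1.9649, 1.9214, 1.8609, 1.7841, 1.6917, 1.5843, 1.4631, 1.3289, 1.1831, 1.0269, 0.8617, 0.6889, 0.5101, 0.3268, 0.1406, -0.0469, -0.2339, -0.4189, -0.6002, -0.7762, -0.9454, -1.1063, -1.2574, -1.3975, -1.5254, -1.6398, -1.7398, -1.8245, -1.8932, -1.9453, -1.9802, -1.9978].
With N=67: ϑ(G) = 67·(-(-1)*2*cos(pi/67))/(2−(-2*cos(pi/67))) = 67*cos(pi/67)/(cos(pi/67) + 1).
Numerically 33.481579809.
Lovász sandwich 33 ≤ 67*cos(pi/67)/(cos(pi/67) + 1) ≤ 34: both strict.

67*cos(pi/67)/(cos(pi/67) + 1)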